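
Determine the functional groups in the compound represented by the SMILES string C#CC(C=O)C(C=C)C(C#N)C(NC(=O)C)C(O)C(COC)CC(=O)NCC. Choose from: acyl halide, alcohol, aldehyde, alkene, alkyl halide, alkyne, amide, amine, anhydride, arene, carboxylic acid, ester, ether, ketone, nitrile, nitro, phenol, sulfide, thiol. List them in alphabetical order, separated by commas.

C≡C triple bond → alkyne.
pendant –CHO: carbonyl C bonded to C and H → aldehyde.
pendant –CH=CH2: C=C double bond → alkene.
pendant –C≡N: nitrile.
pendant –NHC(=O)CH3: N bonded to a carbonyl → amide (not amine).
–OH on an sp³ carbon → alcohol (secondary).
pendant –CH2OCH3: C–O–C linkage → ether.
–C(=O)–N– linkage → amide (the N is not an amine).

alcohol, aldehyde, alkene, alkyne, amide, ether, nitrile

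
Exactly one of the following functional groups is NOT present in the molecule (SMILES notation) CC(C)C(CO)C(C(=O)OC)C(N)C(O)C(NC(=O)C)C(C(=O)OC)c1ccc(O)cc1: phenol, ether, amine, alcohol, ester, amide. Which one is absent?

ether

alcohol: present (CH(CH2OH) — pendant –CH2OH on an sp³ backbone C → alcohol).
ester: present (CH(COOCH3) — pendant –COOCH3: carbonyl C bonded to C and –OCH3 → ester).
amine: present (CH(NH2) — –NH2 on an sp³ carbon with no adjacent C=O → amine).
amide: present (CH(NHCOCH3) — pendant –NHC(=O)CH3: N bonded to a carbonyl → amide (not amine)).
phenol: present (C6H4OH — –OH attached directly to an aromatic ring → phenol (not alcohol); the ring itself is an arene).
ether: absent. In CH(COOCH3), the C–O–C oxygen is adjacent to a C=O, so it belongs to an ester, not an ether.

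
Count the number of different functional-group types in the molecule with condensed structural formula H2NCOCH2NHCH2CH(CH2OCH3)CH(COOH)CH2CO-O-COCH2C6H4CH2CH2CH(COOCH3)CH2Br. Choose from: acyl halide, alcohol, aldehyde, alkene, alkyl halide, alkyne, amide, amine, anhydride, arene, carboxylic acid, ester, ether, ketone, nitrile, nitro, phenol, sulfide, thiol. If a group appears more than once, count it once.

8

–C(=O)NH2: carbonyl C bonded to C and to N → amide (the N is not a separate amine).
C–N–C with sp³ carbons and no adjacent C=O → amine (secondary).
pendant –CH2OCH3: C–O–C linkage → ether.
pendant –COOH: carbonyl C bonded to C and –OH → carboxylic acid.
two acyl groups sharing one oxygen, –C(=O)–O–C(=O)– → anhydride.
para-disubstituted benzene ring → arene.
pendant –COOCH3: carbonyl C bonded to C and –OCH3 → ester.
halogen on an sp³ carbon → alkyl halide.
Distinct types present: alkyl halide, amide, amine, anhydride, arene, carboxylic acid, ester, ether.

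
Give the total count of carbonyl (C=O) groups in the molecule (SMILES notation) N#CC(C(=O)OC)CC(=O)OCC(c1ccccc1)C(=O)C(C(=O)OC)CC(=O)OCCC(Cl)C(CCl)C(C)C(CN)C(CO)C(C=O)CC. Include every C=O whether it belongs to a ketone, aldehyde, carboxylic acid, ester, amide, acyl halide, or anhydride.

6

CH(COOCH3): ester, 1 C=O (running total 1).
CH2COOCH2: ester, 1 C=O (running total 2).
CO: ketone, 1 C=O (running total 3).
CH(COOCH3): ester, 1 C=O (running total 4).
CH2COOCH2: ester, 1 C=O (running total 5).
CH(CHO): aldehyde, 1 C=O (running total 6).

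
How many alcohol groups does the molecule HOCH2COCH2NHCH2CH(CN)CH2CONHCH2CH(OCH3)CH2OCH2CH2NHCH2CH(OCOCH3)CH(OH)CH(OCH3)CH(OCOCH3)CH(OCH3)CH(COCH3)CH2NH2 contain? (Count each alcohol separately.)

2

Taking each segment in turn:
  HOCH2: HO– on an sp³ carbon → alcohol.
  CO: –C(=O)– with carbon on both sides → ketone.
  CH2NHCH2: C–N–C with sp³ carbons and no adjacent C=O → amine (secondary).
  CH(CN): pendant –C≡N: nitrile.
  CH2CONHCH2: –C(=O)–N– linkage → amide (the N is not an amine).
  CH(OCH3): pendant –OCH3: C–O–C with sp³ C, no adjacent C=O → ether.
  CH2OCH2: C–O–C with sp³ carbons on both sides and no adjacent C=O → ether.
  CH2NHCH2: C–N–C with sp³ carbons and no adjacent C=O → amine (secondary).
  CH(OCOCH3): pendant –OC(=O)CH3: an acyloxy group → ester.
  CH(OH): –OH on an sp³ carbon → alcohol (secondary).
  CH(OCH3): pendant –OCH3: C–O–C with sp³ C, no adjacent C=O → ether.
  CH(OCOCH3): pendant –OC(=O)CH3: an acyloxy group → ester.
  CH(OCH3): pendant –OCH3: C–O–C with sp³ C, no adjacent C=O → ether.
  CH(COCH3): pendant –COCH3: carbonyl C bonded to two carbons → ketone.
  CH2NH2: –NH2 on an sp³ carbon with no adjacent C=O → amine.
Alcohol appears at: HOCH2, CH(OH) → 2.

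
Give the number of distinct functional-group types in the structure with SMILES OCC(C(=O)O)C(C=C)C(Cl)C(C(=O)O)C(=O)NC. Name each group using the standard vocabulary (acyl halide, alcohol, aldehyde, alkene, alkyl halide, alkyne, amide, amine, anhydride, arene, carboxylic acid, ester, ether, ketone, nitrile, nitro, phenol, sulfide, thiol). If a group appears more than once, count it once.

Reading the structure from left to right:
  HOCH2: HO– on an sp³ carbon → alcohol.
  CH(COOH): pendant –COOH: carbonyl C bonded to C and –OH → carboxylic acid.
  CH(CH=CH2): pendant –CH=CH2: C=C double bond → alkene.
  CH(Cl): halogen on an sp³ carbon → alkyl halide.
  CH(COOH): pendant –COOH: carbonyl C bonded to C and –OH → carboxylic acid.
  CONHCH3: –C(=O)NHCH3: carbonyl C bonded to C and to N → amide (the N is not an amine).
Distinct types present: alcohol, alkene, alkyl halide, amide, carboxylic acid.

5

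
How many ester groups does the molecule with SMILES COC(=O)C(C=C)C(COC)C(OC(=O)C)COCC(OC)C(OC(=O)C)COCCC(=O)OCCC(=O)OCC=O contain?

CH3O–C(=O)–: carbonyl C bonded to C and to –OCH3 → ester (not ketone + ether).
pendant –CH=CH2: C=C double bond → alkene.
pendant –CH2OCH3: C–O–C linkage → ether.
pendant –OC(=O)CH3: an acyloxy group → ester.
C–O–C with sp³ carbons on both sides and no adjacent C=O → ether.
pendant –OCH3: C–O–C with sp³ C, no adjacent C=O → ether.
pendant –OC(=O)CH3: an acyloxy group → ester.
C–O–C with sp³ carbons on both sides and no adjacent C=O → ether.
–C(=O)–O–C with C on the carbonyl side → ester.
–C(=O)–O–C with C on the carbonyl side → ester.
terminal –CHO: carbonyl C bonded to H and C → aldehyde.
Ester appears at: CH3OOC, CH(OCOCH3), CH(OCOCH3), CH2COOCH2, CH2COOCH2 → 5.

5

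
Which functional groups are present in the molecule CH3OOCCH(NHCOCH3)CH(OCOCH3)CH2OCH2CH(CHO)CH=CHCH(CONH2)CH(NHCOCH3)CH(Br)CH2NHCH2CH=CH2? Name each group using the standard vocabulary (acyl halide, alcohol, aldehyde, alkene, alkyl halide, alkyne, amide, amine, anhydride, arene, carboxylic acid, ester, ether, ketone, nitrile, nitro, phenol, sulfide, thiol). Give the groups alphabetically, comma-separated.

CH3O–C(=O)–: carbonyl C bonded to C and to –OCH3 → ester (not ketone + ether).
pendant –NHC(=O)CH3: N bonded to a carbonyl → amide (not amine).
pendant –OC(=O)CH3: an acyloxy group → ester.
C–O–C with sp³ carbons on both sides and no adjacent C=O → ether.
pendant –CHO: carbonyl C bonded to C and H → aldehyde.
C=C double bond → alkene.
pendant –CONH2: carbonyl C bonded to C and N → amide.
pendant –NHC(=O)CH3: N bonded to a carbonyl → amide (not amine).
halogen on an sp³ carbon → alkyl halide.
C–N–C with sp³ carbons and no adjacent C=O → amine (secondary).
C=C double bond → alkene.

aldehyde, alkene, alkyl halide, amide, amine, ester, ether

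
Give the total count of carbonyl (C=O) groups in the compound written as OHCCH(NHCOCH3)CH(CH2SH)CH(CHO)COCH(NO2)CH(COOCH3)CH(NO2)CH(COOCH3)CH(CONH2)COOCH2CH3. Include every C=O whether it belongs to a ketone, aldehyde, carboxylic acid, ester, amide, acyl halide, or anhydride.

8

OHC: aldehyde, 1 C=O (running total 1).
CH(NHCOCH3): amide, 1 C=O (running total 2).
CH(CHO): aldehyde, 1 C=O (running total 3).
CO: ketone, 1 C=O (running total 4).
CH(COOCH3): ester, 1 C=O (running total 5).
CH(COOCH3): ester, 1 C=O (running total 6).
CH(CONH2): amide, 1 C=O (running total 7).
COOCH2CH3: ester, 1 C=O (running total 8).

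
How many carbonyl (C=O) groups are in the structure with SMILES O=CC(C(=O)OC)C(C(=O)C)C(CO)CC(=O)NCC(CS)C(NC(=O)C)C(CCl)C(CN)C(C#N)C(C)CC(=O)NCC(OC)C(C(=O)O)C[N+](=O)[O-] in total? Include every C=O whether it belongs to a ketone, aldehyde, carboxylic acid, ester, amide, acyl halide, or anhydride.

OHC: aldehyde, 1 C=O (running total 1).
CH(COOCH3): ester, 1 C=O (running total 2).
CH(COCH3): ketone, 1 C=O (running total 3).
CH2CONHCH2: amide, 1 C=O (running total 4).
CH(NHCOCH3): amide, 1 C=O (running total 5).
CH2CONHCH2: amide, 1 C=O (running total 6).
CH(COOH): carboxylic acid, 1 C=O (running total 7).

7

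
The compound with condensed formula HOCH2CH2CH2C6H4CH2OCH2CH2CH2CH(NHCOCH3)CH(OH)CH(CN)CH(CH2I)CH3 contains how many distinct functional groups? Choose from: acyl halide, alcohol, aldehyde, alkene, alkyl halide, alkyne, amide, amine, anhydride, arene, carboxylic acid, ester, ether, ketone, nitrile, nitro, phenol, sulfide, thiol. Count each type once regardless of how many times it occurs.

6

Taking each segment in turn:
  HOCH2: HO– on an sp³ carbon → alcohol.
  C6H4: para-disubstituted benzene ring → arene.
  CH2OCH2: C–O–C with sp³ carbons on both sides and no adjacent C=O → ether.
  CH(NHCOCH3): pendant –NHC(=O)CH3: N bonded to a carbonyl → amide (not amine).
  CH(OH): –OH on an sp³ carbon → alcohol (secondary).
  CH(CN): pendant –C≡N: nitrile.
  CH(CH2I): pendant –CH2X: halogen on sp³ carbon → alkyl halide.
Distinct types present: alcohol, alkyl halide, amide, arene, ether, nitrile.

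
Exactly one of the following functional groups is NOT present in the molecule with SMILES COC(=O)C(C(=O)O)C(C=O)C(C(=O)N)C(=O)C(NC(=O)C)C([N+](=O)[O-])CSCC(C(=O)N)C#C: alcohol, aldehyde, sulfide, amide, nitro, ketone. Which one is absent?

alcohol

amide: present (CH(CONH2) — pendant –CONH2: carbonyl C bonded to C and N → amide).
sulfide: present (CH2SCH2 — C–S–C linkage → sulfide (thioether)).
ketone: present (CO — –C(=O)– with carbon on both sides → ketone).
aldehyde: present (CH(CHO) — pendant –CHO: carbonyl C bonded to C and H → aldehyde).
nitro: present (CH(NO2) — –NO2 on an sp³ carbon → nitro (the N=O is not a carbonyl)).
alcohol: absent. In CH(COOH), the –OH sits on a carbonyl carbon, making it part of a carboxylic acid, not an alcohol.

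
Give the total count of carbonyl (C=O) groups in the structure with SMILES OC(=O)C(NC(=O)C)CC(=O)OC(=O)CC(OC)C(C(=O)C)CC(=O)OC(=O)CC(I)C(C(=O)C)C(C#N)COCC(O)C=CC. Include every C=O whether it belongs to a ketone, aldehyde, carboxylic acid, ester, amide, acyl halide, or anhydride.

8

HOOC: carboxylic acid, 1 C=O (running total 1).
CH(NHCOCH3): amide, 1 C=O (running total 2).
CH2CO-O-COCH2: anhydride, 2 C=O (running total 4).
CH(COCH3): ketone, 1 C=O (running total 5).
CH2CO-O-COCH2: anhydride, 2 C=O (running total 7).
CH(COCH3): ketone, 1 C=O (running total 8).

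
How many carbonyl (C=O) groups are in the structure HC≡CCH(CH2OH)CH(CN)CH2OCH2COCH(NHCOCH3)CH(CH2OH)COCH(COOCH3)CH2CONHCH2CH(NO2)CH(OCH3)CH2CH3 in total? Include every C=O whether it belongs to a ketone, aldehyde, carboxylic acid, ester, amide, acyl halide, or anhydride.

CO: ketone, 1 C=O (running total 1).
CH(NHCOCH3): amide, 1 C=O (running total 2).
CO: ketone, 1 C=O (running total 3).
CH(COOCH3): ester, 1 C=O (running total 4).
CH2CONHCH2: amide, 1 C=O (running total 5).

5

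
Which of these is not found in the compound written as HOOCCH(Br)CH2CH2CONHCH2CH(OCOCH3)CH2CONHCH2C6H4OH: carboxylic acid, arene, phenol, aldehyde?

arene: present (C6H4OH — –OH attached directly to an aromatic ring → phenol (not alcohol); the ring itself is an arene).
phenol: present (C6H4OH — –OH attached directly to an aromatic ring → phenol (not alcohol); the ring itself is an arene).
carboxylic acid: present (HOOC — –COOH: carbonyl C bonded to –OH and C → carboxylic acid (the –OH is not a separate alcohol)).
aldehyde: absent. In HOOC, the carbonyl carbon bears –OH, not –H, so it is a carboxylic acid.

aldehyde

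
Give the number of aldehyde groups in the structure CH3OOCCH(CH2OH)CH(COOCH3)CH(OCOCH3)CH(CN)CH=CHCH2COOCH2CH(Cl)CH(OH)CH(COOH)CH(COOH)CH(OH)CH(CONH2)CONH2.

0

Working along the chain:
  CH3OOC: CH3O–C(=O)–: carbonyl C bonded to C and to –OCH3 → ester (not ketone + ether).
  CH(CH2OH): pendant –CH2OH on an sp³ backbone C → alcohol.
  CH(COOCH3): pendant –COOCH3: carbonyl C bonded to C and –OCH3 → ester.
  CH(OCOCH3): pendant –OC(=O)CH3: an acyloxy group → ester.
  CH(CN): pendant –C≡N: nitrile.
  CH=CH: C=C double bond → alkene.
  CH2COOCH2: –C(=O)–O–C with C on the carbonyl side → ester.
  CH(Cl): halogen on an sp³ carbon → alkyl halide.
  CH(OH): –OH on an sp³ carbon → alcohol (secondary).
  CH(COOH): pendant –COOH: carbonyl C bonded to C and –OH → carboxylic acid.
  CH(COOH): pendant –COOH: carbonyl C bonded to C and –OH → carboxylic acid.
  CH(OH): –OH on an sp³ carbon → alcohol (secondary).
  CH(CONH2): pendant –CONH2: carbonyl C bonded to C and N → amide.
  CONH2: –C(=O)NH2: carbonyl C bonded to C and to N → amide (the N is not a separate amine).
No segment is a aldehyde: CH3OOC is ester, not aldehyde; CH(COOCH3) is ester, not aldehyde; CH(OCOCH3) is ester, not aldehyde. → 0.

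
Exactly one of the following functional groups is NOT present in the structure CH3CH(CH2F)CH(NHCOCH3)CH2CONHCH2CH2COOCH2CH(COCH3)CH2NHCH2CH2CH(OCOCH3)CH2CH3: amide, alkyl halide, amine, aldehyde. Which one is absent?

alkyl halide: present (CH(CH2F) — pendant –CH2X: halogen on sp³ carbon → alkyl halide).
amide: present (CH(NHCOCH3) — pendant –NHC(=O)CH3: N bonded to a carbonyl → amide (not amine)).
amine: present (CH2NHCH2 — C–N–C with sp³ carbons and no adjacent C=O → amine (secondary)).
aldehyde: absent. In CH(COCH3), the carbonyl carbon is bonded to two carbons, so it is a ketone, not an aldehyde.

aldehyde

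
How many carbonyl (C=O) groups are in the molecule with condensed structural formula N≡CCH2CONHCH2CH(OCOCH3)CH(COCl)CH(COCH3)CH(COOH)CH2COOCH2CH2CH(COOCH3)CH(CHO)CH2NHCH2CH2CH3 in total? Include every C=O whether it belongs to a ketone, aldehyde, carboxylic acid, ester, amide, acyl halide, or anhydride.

8

CH2CONHCH2: amide, 1 C=O (running total 1).
CH(OCOCH3): ester, 1 C=O (running total 2).
CH(COCl): acyl halide, 1 C=O (running total 3).
CH(COCH3): ketone, 1 C=O (running total 4).
CH(COOH): carboxylic acid, 1 C=O (running total 5).
CH2COOCH2: ester, 1 C=O (running total 6).
CH(COOCH3): ester, 1 C=O (running total 7).
CH(CHO): aldehyde, 1 C=O (running total 8).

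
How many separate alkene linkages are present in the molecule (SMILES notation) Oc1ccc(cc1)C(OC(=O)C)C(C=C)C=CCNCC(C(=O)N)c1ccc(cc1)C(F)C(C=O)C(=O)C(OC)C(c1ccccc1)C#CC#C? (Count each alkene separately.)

Reading the structure from left to right:
  HOC6H4: –OH attached directly to an aromatic ring → phenol (not alcohol); the ring itself is an arene.
  CH(OCOCH3): pendant –OC(=O)CH3: an acyloxy group → ester.
  CH(CH=CH2): pendant –CH=CH2: C=C double bond → alkene.
  CH=CH: C=C double bond → alkene.
  CH2NHCH2: C–N–C with sp³ carbons and no adjacent C=O → amine (secondary).
  CH(CONH2): pendant –CONH2: carbonyl C bonded to C and N → amide.
  C6H4: para-disubstituted benzene ring → arene.
  CH(F): halogen on an sp³ carbon → alkyl halide.
  CH(CHO): pendant –CHO: carbonyl C bonded to C and H → aldehyde.
  CO: –C(=O)– with carbon on both sides → ketone.
  CH(OCH3): pendant –OCH3: C–O–C with sp³ C, no adjacent C=O → ether.
  CH(C6H5): pendant –C6H5: benzene ring → arene.
  C≡C: C≡C triple bond → alkyne.
  C≡CH: C≡C triple bond → alkyne.
Alkene appears at: CH(CH=CH2), CH=CH → 2.

2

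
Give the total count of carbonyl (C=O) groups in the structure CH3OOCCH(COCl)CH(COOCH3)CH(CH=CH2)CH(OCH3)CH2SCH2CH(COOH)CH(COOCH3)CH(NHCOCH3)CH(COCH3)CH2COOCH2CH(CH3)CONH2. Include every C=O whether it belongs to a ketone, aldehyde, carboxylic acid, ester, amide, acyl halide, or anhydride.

CH3OOC: ester, 1 C=O (running total 1).
CH(COCl): acyl halide, 1 C=O (running total 2).
CH(COOCH3): ester, 1 C=O (running total 3).
CH(COOH): carboxylic acid, 1 C=O (running total 4).
CH(COOCH3): ester, 1 C=O (running total 5).
CH(NHCOCH3): amide, 1 C=O (running total 6).
CH(COCH3): ketone, 1 C=O (running total 7).
CH2COOCH2: ester, 1 C=O (running total 8).
CONH2: amide, 1 C=O (running total 9).

9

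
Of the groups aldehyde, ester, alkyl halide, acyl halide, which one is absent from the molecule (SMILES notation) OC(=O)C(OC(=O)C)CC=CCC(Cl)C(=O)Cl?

ester: present (CH(OCOCH3) — pendant –OC(=O)CH3: an acyloxy group → ester).
alkyl halide: present (CH(Cl) — halogen on an sp³ carbon → alkyl halide).
acyl halide: present (COCl — –C(=O)Cl: carbonyl C bonded to C and to a halogen → acyl halide (not alkyl halide)).
aldehyde: absent. In HOOC, the carbonyl carbon bears –OH, not –H, so it is a carboxylic acid.

aldehyde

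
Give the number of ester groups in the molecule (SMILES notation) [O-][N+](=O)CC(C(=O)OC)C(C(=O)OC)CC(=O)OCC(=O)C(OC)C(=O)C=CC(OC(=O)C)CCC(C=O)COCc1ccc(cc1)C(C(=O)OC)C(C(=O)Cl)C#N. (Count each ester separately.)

Reading the structure from left to right:
  O2NCH2: –NO2 on carbon → nitro group.
  CH(COOCH3): pendant –COOCH3: carbonyl C bonded to C and –OCH3 → ester.
  CH(COOCH3): pendant –COOCH3: carbonyl C bonded to C and –OCH3 → ester.
  CH2COOCH2: –C(=O)–O–C with C on the carbonyl side → ester.
  CO: –C(=O)– with carbon on both sides → ketone.
  CH(OCH3): pendant –OCH3: C–O–C with sp³ C, no adjacent C=O → ether.
  CO: –C(=O)– with carbon on both sides → ketone.
  CH=CH: C=C double bond → alkene.
  CH(OCOCH3): pendant –OC(=O)CH3: an acyloxy group → ester.
  CH(CHO): pendant –CHO: carbonyl C bonded to C and H → aldehyde.
  CH2OCH2: C–O–C with sp³ carbons on both sides and no adjacent C=O → ether.
  C6H4: para-disubstituted benzene ring → arene.
  CH(COOCH3): pendant –COOCH3: carbonyl C bonded to C and –OCH3 → ester.
  CH(COCl): pendant –C(=O)X: carbonyl C bonded to C and halogen → acyl halide.
  CN: –C≡N: carbon triple-bonded to nitrogen → nitrile.
Ester appears at: CH(COOCH3), CH(COOCH3), CH2COOCH2, CH(OCOCH3), CH(COOCH3) → 5.

5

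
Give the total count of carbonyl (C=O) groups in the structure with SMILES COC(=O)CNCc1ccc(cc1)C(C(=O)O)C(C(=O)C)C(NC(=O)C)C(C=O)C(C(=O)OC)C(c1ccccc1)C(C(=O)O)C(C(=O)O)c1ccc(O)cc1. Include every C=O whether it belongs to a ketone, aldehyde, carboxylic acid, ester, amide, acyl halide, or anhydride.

8

CH3OOC: ester, 1 C=O (running total 1).
CH(COOH): carboxylic acid, 1 C=O (running total 2).
CH(COCH3): ketone, 1 C=O (running total 3).
CH(NHCOCH3): amide, 1 C=O (running total 4).
CH(CHO): aldehyde, 1 C=O (running total 5).
CH(COOCH3): ester, 1 C=O (running total 6).
CH(COOH): carboxylic acid, 1 C=O (running total 7).
CH(COOH): carboxylic acid, 1 C=O (running total 8).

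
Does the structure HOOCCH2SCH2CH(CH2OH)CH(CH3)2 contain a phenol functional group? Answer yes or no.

no

Taking each segment in turn:
  HOOC: –COOH: carbonyl C bonded to –OH and C → carboxylic acid (the –OH is not a separate alcohol).
  CH2SCH2: C–S–C linkage → sulfide (thioether).
  CH(CH2OH): pendant –CH2OH on an sp³ backbone C → alcohol.
In CH(CH2OH), the –OH is on an sp³ carbon, not on an aromatic ring, so it is an alcohol.
The groups actually present are: alcohol, carboxylic acid, sulfide.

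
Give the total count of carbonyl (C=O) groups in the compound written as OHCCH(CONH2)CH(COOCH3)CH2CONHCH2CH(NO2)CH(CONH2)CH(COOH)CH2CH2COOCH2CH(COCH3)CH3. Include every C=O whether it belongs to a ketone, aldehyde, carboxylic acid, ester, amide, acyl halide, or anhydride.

8

OHC: aldehyde, 1 C=O (running total 1).
CH(CONH2): amide, 1 C=O (running total 2).
CH(COOCH3): ester, 1 C=O (running total 3).
CH2CONHCH2: amide, 1 C=O (running total 4).
CH(CONH2): amide, 1 C=O (running total 5).
CH(COOH): carboxylic acid, 1 C=O (running total 6).
CH2COOCH2: ester, 1 C=O (running total 7).
CH(COCH3): ketone, 1 C=O (running total 8).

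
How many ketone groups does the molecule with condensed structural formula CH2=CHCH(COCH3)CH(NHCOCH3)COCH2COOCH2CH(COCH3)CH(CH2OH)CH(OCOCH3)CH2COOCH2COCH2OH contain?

4

C=C double bond → alkene.
pendant –COCH3: carbonyl C bonded to two carbons → ketone.
pendant –NHC(=O)CH3: N bonded to a carbonyl → amide (not amine).
–C(=O)– with carbon on both sides → ketone.
–C(=O)–O–C with C on the carbonyl side → ester.
pendant –COCH3: carbonyl C bonded to two carbons → ketone.
pendant –CH2OH on an sp³ backbone C → alcohol.
pendant –OC(=O)CH3: an acyloxy group → ester.
–C(=O)–O–C with C on the carbonyl side → ester.
–C(=O)– with carbon on both sides → ketone.
–OH on an sp³ carbon → alcohol.
Ketone appears at: CH(COCH3), CO, CH(COCH3), CO → 4.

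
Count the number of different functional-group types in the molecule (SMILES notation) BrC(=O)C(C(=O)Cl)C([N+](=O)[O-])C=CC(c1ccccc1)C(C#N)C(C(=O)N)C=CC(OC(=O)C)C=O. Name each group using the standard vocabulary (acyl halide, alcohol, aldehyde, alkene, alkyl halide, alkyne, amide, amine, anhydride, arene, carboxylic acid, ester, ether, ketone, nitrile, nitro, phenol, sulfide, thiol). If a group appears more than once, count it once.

–C(=O)Br: carbonyl C bonded to C and to a halogen → acyl halide (not alkyl halide).
pendant –C(=O)X: carbonyl C bonded to C and halogen → acyl halide.
–NO2 on an sp³ carbon → nitro (the N=O is not a carbonyl).
C=C double bond → alkene.
pendant –C6H5: benzene ring → arene.
pendant –C≡N: nitrile.
pendant –CONH2: carbonyl C bonded to C and N → amide.
C=C double bond → alkene.
pendant –OC(=O)CH3: an acyloxy group → ester.
terminal –CHO: carbonyl C bonded to H and C → aldehyde.
Distinct types present: acyl halide, aldehyde, alkene, amide, arene, ester, nitrile, nitro.

8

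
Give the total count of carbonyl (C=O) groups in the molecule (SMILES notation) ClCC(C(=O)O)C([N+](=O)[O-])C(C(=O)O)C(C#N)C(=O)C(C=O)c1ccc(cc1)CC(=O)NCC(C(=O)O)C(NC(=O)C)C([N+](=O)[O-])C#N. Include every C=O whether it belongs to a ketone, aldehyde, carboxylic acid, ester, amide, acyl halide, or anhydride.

CH(COOH): carboxylic acid, 1 C=O (running total 1).
CH(COOH): carboxylic acid, 1 C=O (running total 2).
CO: ketone, 1 C=O (running total 3).
CH(CHO): aldehyde, 1 C=O (running total 4).
CH2CONHCH2: amide, 1 C=O (running total 5).
CH(COOH): carboxylic acid, 1 C=O (running total 6).
CH(NHCOCH3): amide, 1 C=O (running total 7).

7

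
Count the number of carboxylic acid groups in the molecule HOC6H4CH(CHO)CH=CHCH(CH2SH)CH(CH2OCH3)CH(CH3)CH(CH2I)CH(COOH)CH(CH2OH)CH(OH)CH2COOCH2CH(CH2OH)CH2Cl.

Reading the structure from left to right:
  HOC6H4: –OH attached directly to an aromatic ring → phenol (not alcohol); the ring itself is an arene.
  CH(CHO): pendant –CHO: carbonyl C bonded to C and H → aldehyde.
  CH=CH: C=C double bond → alkene.
  CH(CH2SH): pendant –CH2SH → thiol.
  CH(CH2OCH3): pendant –CH2OCH3: C–O–C linkage → ether.
  CH(CH2I): pendant –CH2X: halogen on sp³ carbon → alkyl halide.
  CH(COOH): pendant –COOH: carbonyl C bonded to C and –OH → carboxylic acid.
  CH(CH2OH): pendant –CH2OH on an sp³ backbone C → alcohol.
  CH(OH): –OH on an sp³ carbon → alcohol (secondary).
  CH2COOCH2: –C(=O)–O–C with C on the carbonyl side → ester.
  CH(CH2OH): pendant –CH2OH on an sp³ backbone C → alcohol.
  CH2Cl: halogen on an sp³ carbon → alkyl halide.
Carboxylic acid appears at: CH(COOH) → 1.

1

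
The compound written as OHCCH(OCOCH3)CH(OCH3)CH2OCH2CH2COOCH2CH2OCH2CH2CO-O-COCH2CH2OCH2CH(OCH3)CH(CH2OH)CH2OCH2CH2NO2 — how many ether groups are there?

6

Reading the structure from left to right:
  OHC: terminal –CHO: carbonyl C bonded to H and C → aldehyde.
  CH(OCOCH3): pendant –OC(=O)CH3: an acyloxy group → ester.
  CH(OCH3): pendant –OCH3: C–O–C with sp³ C, no adjacent C=O → ether.
  CH2OCH2: C–O–C with sp³ carbons on both sides and no adjacent C=O → ether.
  CH2COOCH2: –C(=O)–O–C with C on the carbonyl side → ester.
  CH2OCH2: C–O–C with sp³ carbons on both sides and no adjacent C=O → ether.
  CH2CO-O-COCH2: two acyl groups sharing one oxygen, –C(=O)–O–C(=O)– → anhydride.
  CH2OCH2: C–O–C with sp³ carbons on both sides and no adjacent C=O → ether.
  CH(OCH3): pendant –OCH3: C–O–C with sp³ C, no adjacent C=O → ether.
  CH(CH2OH): pendant –CH2OH on an sp³ backbone C → alcohol.
  CH2OCH2: C–O–C with sp³ carbons on both sides and no adjacent C=O → ether.
  CH2NO2: –NO2 on carbon → nitro group.
Ether appears at: CH(OCH3), CH2OCH2, CH2OCH2, CH2OCH2, CH(OCH3), CH2OCH2 → 6.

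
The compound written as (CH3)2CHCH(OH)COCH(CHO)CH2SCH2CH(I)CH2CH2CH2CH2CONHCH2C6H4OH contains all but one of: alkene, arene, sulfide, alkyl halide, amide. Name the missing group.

alkene

amide: present (CH2CONHCH2 — –C(=O)–N– linkage → amide (the N is not an amine)).
alkyl halide: present (CH(I) — halogen on an sp³ carbon → alkyl halide).
sulfide: present (CH2SCH2 — C–S–C linkage → sulfide (thioether)).
arene: present (C6H4OH — –OH attached directly to an aromatic ring → phenol (not alcohol); the ring itself is an arene).
alkene: absent. In C6H4OH, the C=C units are part of an aromatic ring, which is an arene, not an isolated alkene.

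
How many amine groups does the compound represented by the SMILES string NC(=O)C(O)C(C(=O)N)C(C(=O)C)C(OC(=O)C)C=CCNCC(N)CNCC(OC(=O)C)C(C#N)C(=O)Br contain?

3

Reading the structure from left to right:
  H2NCO: –C(=O)NH2: carbonyl C bonded to C and to N → amide (the N is not a separate amine).
  CH(OH): –OH on an sp³ carbon → alcohol (secondary).
  CH(CONH2): pendant –CONH2: carbonyl C bonded to C and N → amide.
  CH(COCH3): pendant –COCH3: carbonyl C bonded to two carbons → ketone.
  CH(OCOCH3): pendant –OC(=O)CH3: an acyloxy group → ester.
  CH=CH: C=C double bond → alkene.
  CH2NHCH2: C–N–C with sp³ carbons and no adjacent C=O → amine (secondary).
  CH(NH2): –NH2 on an sp³ carbon with no adjacent C=O → amine.
  CH2NHCH2: C–N–C with sp³ carbons and no adjacent C=O → amine (secondary).
  CH(OCOCH3): pendant –OC(=O)CH3: an acyloxy group → ester.
  CH(CN): pendant –C≡N: nitrile.
  COBr: –C(=O)Br: carbonyl C bonded to C and to a halogen → acyl halide (not alkyl halide).
Amine appears at: CH2NHCH2, CH(NH2), CH2NHCH2 → 3.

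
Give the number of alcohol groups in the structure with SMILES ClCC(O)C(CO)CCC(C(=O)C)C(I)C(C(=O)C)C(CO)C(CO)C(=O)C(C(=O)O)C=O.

4

Working along the chain:
  ClCH2: halogen on an sp³ carbon → alkyl halide.
  CH(OH): –OH on an sp³ carbon → alcohol (secondary).
  CH(CH2OH): pendant –CH2OH on an sp³ backbone C → alcohol.
  CH(COCH3): pendant –COCH3: carbonyl C bonded to two carbons → ketone.
  CH(I): halogen on an sp³ carbon → alkyl halide.
  CH(COCH3): pendant –COCH3: carbonyl C bonded to two carbons → ketone.
  CH(CH2OH): pendant –CH2OH on an sp³ backbone C → alcohol.
  CH(CH2OH): pendant –CH2OH on an sp³ backbone C → alcohol.
  CO: –C(=O)– with carbon on both sides → ketone.
  CH(COOH): pendant –COOH: carbonyl C bonded to C and –OH → carboxylic acid.
  CHO: terminal –CHO: carbonyl C bonded to H and C → aldehyde.
Alcohol appears at: CH(OH), CH(CH2OH), CH(CH2OH), CH(CH2OH) → 4.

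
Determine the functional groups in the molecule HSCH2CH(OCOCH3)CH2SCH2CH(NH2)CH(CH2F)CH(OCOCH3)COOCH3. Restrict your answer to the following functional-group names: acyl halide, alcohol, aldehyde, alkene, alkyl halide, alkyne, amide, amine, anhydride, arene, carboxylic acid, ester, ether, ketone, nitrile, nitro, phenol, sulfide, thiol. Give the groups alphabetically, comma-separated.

Taking each segment in turn:
  HSCH2: –SH on an sp³ carbon → thiol.
  CH(OCOCH3): pendant –OC(=O)CH3: an acyloxy group → ester.
  CH2SCH2: C–S–C linkage → sulfide (thioether).
  CH(NH2): –NH2 on an sp³ carbon with no adjacent C=O → amine.
  CH(CH2F): pendant –CH2X: halogen on sp³ carbon → alkyl halide.
  CH(OCOCH3): pendant –OC(=O)CH3: an acyloxy group → ester.
  COOCH3: –C(=O)OCH3: carbonyl C bonded to C and to –OCH3 → ester (not ketone + ether).

alkyl halide, amine, ester, sulfide, thiol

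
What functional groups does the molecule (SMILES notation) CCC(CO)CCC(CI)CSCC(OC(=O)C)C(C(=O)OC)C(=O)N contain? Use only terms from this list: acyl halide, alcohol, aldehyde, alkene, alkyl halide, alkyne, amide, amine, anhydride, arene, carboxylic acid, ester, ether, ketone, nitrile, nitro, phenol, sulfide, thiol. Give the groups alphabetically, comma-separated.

alcohol, alkyl halide, amide, ester, sulfide

Working along the chain:
  CH(CH2OH): pendant –CH2OH on an sp³ backbone C → alcohol.
  CH(CH2I): pendant –CH2X: halogen on sp³ carbon → alkyl halide.
  CH2SCH2: C–S–C linkage → sulfide (thioether).
  CH(OCOCH3): pendant –OC(=O)CH3: an acyloxy group → ester.
  CH(COOCH3): pendant –COOCH3: carbonyl C bonded to C and –OCH3 → ester.
  CONH2: –C(=O)NH2: carbonyl C bonded to C and to N → amide (the N is not a separate amine).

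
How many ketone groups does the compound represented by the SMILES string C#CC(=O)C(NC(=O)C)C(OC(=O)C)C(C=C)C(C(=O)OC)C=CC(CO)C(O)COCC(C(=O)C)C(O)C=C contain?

Taking each segment in turn:
  HC≡C: C≡C triple bond → alkyne.
  CO: –C(=O)– with carbon on both sides → ketone.
  CH(NHCOCH3): pendant –NHC(=O)CH3: N bonded to a carbonyl → amide (not amine).
  CH(OCOCH3): pendant –OC(=O)CH3: an acyloxy group → ester.
  CH(CH=CH2): pendant –CH=CH2: C=C double bond → alkene.
  CH(COOCH3): pendant –COOCH3: carbonyl C bonded to C and –OCH3 → ester.
  CH=CH: C=C double bond → alkene.
  CH(CH2OH): pendant –CH2OH on an sp³ backbone C → alcohol.
  CH(OH): –OH on an sp³ carbon → alcohol (secondary).
  CH2OCH2: C–O–C with sp³ carbons on both sides and no adjacent C=O → ether.
  CH(COCH3): pendant –COCH3: carbonyl C bonded to two carbons → ketone.
  CH(OH): –OH on an sp³ carbon → alcohol (secondary).
  CH=CH2: C=C double bond → alkene.
Ketone appears at: CO, CH(COCH3) → 2.

2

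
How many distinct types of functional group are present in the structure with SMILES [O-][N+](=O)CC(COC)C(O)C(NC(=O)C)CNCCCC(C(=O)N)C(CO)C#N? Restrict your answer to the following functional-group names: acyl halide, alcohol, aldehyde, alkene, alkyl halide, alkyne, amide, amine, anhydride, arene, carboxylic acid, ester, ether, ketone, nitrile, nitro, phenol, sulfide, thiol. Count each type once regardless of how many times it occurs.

Reading the structure from left to right:
  O2NCH2: –NO2 on carbon → nitro group.
  CH(CH2OCH3): pendant –CH2OCH3: C–O–C linkage → ether.
  CH(OH): –OH on an sp³ carbon → alcohol (secondary).
  CH(NHCOCH3): pendant –NHC(=O)CH3: N bonded to a carbonyl → amide (not amine).
  CH2NHCH2: C–N–C with sp³ carbons and no adjacent C=O → amine (secondary).
  CH(CONH2): pendant –CONH2: carbonyl C bonded to C and N → amide.
  CH(CH2OH): pendant –CH2OH on an sp³ backbone C → alcohol.
  CN: –C≡N: carbon triple-bonded to nitrogen → nitrile.
Distinct types present: alcohol, amide, amine, ether, nitrile, nitro.

6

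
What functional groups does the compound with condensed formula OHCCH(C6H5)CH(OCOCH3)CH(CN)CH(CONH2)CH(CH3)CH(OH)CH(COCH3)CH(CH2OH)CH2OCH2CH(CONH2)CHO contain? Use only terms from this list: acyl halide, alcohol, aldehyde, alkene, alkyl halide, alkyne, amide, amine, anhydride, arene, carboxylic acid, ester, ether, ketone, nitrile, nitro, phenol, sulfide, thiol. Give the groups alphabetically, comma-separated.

Working along the chain:
  OHC: terminal –CHO: carbonyl C bonded to H and C → aldehyde.
  CH(C6H5): pendant –C6H5: benzene ring → arene.
  CH(OCOCH3): pendant –OC(=O)CH3: an acyloxy group → ester.
  CH(CN): pendant –C≡N: nitrile.
  CH(CONH2): pendant –CONH2: carbonyl C bonded to C and N → amide.
  CH(OH): –OH on an sp³ carbon → alcohol (secondary).
  CH(COCH3): pendant –COCH3: carbonyl C bonded to two carbons → ketone.
  CH(CH2OH): pendant –CH2OH on an sp³ backbone C → alcohol.
  CH2OCH2: C–O–C with sp³ carbons on both sides and no adjacent C=O → ether.
  CH(CONH2): pendant –CONH2: carbonyl C bonded to C and N → amide.
  CHO: terminal –CHO: carbonyl C bonded to H and C → aldehyde.

alcohol, aldehyde, amide, arene, ester, ether, ketone, nitrile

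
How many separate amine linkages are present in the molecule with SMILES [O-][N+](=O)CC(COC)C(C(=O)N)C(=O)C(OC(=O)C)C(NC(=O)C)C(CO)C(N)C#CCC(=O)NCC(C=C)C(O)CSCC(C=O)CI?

Taking each segment in turn:
  O2NCH2: –NO2 on carbon → nitro group.
  CH(CH2OCH3): pendant –CH2OCH3: C–O–C linkage → ether.
  CH(CONH2): pendant –CONH2: carbonyl C bonded to C and N → amide.
  CO: –C(=O)– with carbon on both sides → ketone.
  CH(OCOCH3): pendant –OC(=O)CH3: an acyloxy group → ester.
  CH(NHCOCH3): pendant –NHC(=O)CH3: N bonded to a carbonyl → amide (not amine).
  CH(CH2OH): pendant –CH2OH on an sp³ backbone C → alcohol.
  CH(NH2): –NH2 on an sp³ carbon with no adjacent C=O → amine.
  C≡C: C≡C triple bond → alkyne.
  CH2CONHCH2: –C(=O)–N– linkage → amide (the N is not an amine).
  CH(CH=CH2): pendant –CH=CH2: C=C double bond → alkene.
  CH(OH): –OH on an sp³ carbon → alcohol (secondary).
  CH2SCH2: C–S–C linkage → sulfide (thioether).
  CH(CHO): pendant –CHO: carbonyl C bonded to C and H → aldehyde.
  CH2I: halogen on an sp³ carbon → alkyl halide.
Amine appears at: CH(NH2) → 1.

1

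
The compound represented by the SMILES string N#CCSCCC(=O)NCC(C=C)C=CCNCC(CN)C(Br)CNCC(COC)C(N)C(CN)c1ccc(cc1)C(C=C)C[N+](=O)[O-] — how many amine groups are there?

5

Reading the structure from left to right:
  N≡C: N≡C–: carbon triple-bonded to nitrogen → nitrile.
  CH2SCH2: C–S–C linkage → sulfide (thioether).
  CH2CONHCH2: –C(=O)–N– linkage → amide (the N is not an amine).
  CH(CH=CH2): pendant –CH=CH2: C=C double bond → alkene.
  CH=CH: C=C double bond → alkene.
  CH2NHCH2: C–N–C with sp³ carbons and no adjacent C=O → amine (secondary).
  CH(CH2NH2): pendant –CH2NH2: N on sp³ C, no adjacent C=O → amine.
  CH(Br): halogen on an sp³ carbon → alkyl halide.
  CH2NHCH2: C–N–C with sp³ carbons and no adjacent C=O → amine (secondary).
  CH(CH2OCH3): pendant –CH2OCH3: C–O–C linkage → ether.
  CH(NH2): –NH2 on an sp³ carbon with no adjacent C=O → amine.
  CH(CH2NH2): pendant –CH2NH2: N on sp³ C, no adjacent C=O → amine.
  C6H4: para-disubstituted benzene ring → arene.
  CH(CH=CH2): pendant –CH=CH2: C=C double bond → alkene.
  CH2NO2: –NO2 on carbon → nitro group.
Amine appears at: CH2NHCH2, CH(CH2NH2), CH2NHCH2, CH(NH2), CH(CH2NH2) → 5.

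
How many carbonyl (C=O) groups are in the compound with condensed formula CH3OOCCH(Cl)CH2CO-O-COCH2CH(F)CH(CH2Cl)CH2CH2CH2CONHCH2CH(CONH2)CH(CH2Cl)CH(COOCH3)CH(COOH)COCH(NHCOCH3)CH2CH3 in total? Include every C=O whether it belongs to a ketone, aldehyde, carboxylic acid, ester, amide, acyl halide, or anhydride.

9

CH3OOC: ester, 1 C=O (running total 1).
CH2CO-O-COCH2: anhydride, 2 C=O (running total 3).
CH2CONHCH2: amide, 1 C=O (running total 4).
CH(CONH2): amide, 1 C=O (running total 5).
CH(COOCH3): ester, 1 C=O (running total 6).
CH(COOH): carboxylic acid, 1 C=O (running total 7).
CO: ketone, 1 C=O (running total 8).
CH(NHCOCH3): amide, 1 C=O (running total 9).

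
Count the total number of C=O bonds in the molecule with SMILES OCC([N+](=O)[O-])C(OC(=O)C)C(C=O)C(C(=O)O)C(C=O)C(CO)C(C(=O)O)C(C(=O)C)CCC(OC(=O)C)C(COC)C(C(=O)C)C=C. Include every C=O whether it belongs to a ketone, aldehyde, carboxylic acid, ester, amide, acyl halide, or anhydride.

8

CH(OCOCH3): ester, 1 C=O (running total 1).
CH(CHO): aldehyde, 1 C=O (running total 2).
CH(COOH): carboxylic acid, 1 C=O (running total 3).
CH(CHO): aldehyde, 1 C=O (running total 4).
CH(COOH): carboxylic acid, 1 C=O (running total 5).
CH(COCH3): ketone, 1 C=O (running total 6).
CH(OCOCH3): ester, 1 C=O (running total 7).
CH(COCH3): ketone, 1 C=O (running total 8).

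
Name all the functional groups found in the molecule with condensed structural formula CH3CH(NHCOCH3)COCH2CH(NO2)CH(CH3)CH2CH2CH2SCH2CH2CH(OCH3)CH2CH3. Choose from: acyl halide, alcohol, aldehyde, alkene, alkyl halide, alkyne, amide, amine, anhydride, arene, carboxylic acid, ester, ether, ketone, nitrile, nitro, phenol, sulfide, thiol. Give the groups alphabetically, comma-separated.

Reading the structure from left to right:
  CH(NHCOCH3): pendant –NHC(=O)CH3: N bonded to a carbonyl → amide (not amine).
  CO: –C(=O)– with carbon on both sides → ketone.
  CH(NO2): –NO2 on an sp³ carbon → nitro (the N=O is not a carbonyl).
  CH2SCH2: C–S–C linkage → sulfide (thioether).
  CH(OCH3): pendant –OCH3: C–O–C with sp³ C, no adjacent C=O → ether.

amide, ether, ketone, nitro, sulfide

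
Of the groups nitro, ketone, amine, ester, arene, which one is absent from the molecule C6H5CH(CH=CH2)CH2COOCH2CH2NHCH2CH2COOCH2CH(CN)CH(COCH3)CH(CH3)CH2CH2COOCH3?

nitro

arene: present (C6H5 — C6H5– phenyl ring → arene).
ketone: present (CH(COCH3) — pendant –COCH3: carbonyl C bonded to two carbons → ketone).
ester: present (CH2COOCH2 — –C(=O)–O–C with C on the carbonyl side → ester).
amine: present (CH2NHCH2 — C–N–C with sp³ carbons and no adjacent C=O → amine (secondary)).
nitro: no segment matches this pattern.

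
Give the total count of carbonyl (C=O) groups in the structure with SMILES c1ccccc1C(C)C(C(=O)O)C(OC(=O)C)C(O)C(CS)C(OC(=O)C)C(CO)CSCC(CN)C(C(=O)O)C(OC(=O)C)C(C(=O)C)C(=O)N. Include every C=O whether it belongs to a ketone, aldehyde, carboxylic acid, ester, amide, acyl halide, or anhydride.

7

CH(COOH): carboxylic acid, 1 C=O (running total 1).
CH(OCOCH3): ester, 1 C=O (running total 2).
CH(OCOCH3): ester, 1 C=O (running total 3).
CH(COOH): carboxylic acid, 1 C=O (running total 4).
CH(OCOCH3): ester, 1 C=O (running total 5).
CH(COCH3): ketone, 1 C=O (running total 6).
CONH2: amide, 1 C=O (running total 7).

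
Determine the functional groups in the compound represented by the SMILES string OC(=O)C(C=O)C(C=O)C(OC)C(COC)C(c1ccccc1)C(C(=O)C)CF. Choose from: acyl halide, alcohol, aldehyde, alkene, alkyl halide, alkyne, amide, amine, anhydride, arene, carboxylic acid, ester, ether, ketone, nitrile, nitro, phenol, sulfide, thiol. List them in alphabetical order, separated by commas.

Working along the chain:
  HOOC: –COOH: carbonyl C bonded to –OH and C → carboxylic acid (the –OH is not a separate alcohol).
  CH(CHO): pendant –CHO: carbonyl C bonded to C and H → aldehyde.
  CH(CHO): pendant –CHO: carbonyl C bonded to C and H → aldehyde.
  CH(OCH3): pendant –OCH3: C–O–C with sp³ C, no adjacent C=O → ether.
  CH(CH2OCH3): pendant –CH2OCH3: C–O–C linkage → ether.
  CH(C6H5): pendant –C6H5: benzene ring → arene.
  CH(COCH3): pendant –COCH3: carbonyl C bonded to two carbons → ketone.
  CH2F: halogen on an sp³ carbon → alkyl halide.

aldehyde, alkyl halide, arene, carboxylic acid, ether, ketone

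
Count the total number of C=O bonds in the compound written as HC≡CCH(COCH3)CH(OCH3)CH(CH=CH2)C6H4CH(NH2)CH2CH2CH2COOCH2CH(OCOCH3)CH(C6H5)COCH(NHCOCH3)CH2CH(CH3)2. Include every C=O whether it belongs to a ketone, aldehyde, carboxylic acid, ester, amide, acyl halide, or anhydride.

5

CH(COCH3): ketone, 1 C=O (running total 1).
CH2COOCH2: ester, 1 C=O (running total 2).
CH(OCOCH3): ester, 1 C=O (running total 3).
CO: ketone, 1 C=O (running total 4).
CH(NHCOCH3): amide, 1 C=O (running total 5).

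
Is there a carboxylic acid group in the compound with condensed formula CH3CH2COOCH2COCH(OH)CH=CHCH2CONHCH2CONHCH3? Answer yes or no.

no

Taking each segment in turn:
  CH2COOCH2: –C(=O)–O–C with C on the carbonyl side → ester.
  CO: –C(=O)– with carbon on both sides → ketone.
  CH(OH): –OH on an sp³ carbon → alcohol (secondary).
  CH=CH: C=C double bond → alkene.
  CH2CONHCH2: –C(=O)–N– linkage → amide (the N is not an amine).
  CONHCH3: –C(=O)NHCH3: carbonyl C bonded to C and to N → amide (the N is not an amine).
In CH2COOCH2, the acyl oxygen is bonded to carbon (–O–C), not to H, so this is an ester. In each of CH2CONHCH2 and CONHCH3, the carbonyl is bonded to nitrogen, not to –OH; that is an amide.
The groups actually present are: alcohol, alkene, amide, ester, ketone.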